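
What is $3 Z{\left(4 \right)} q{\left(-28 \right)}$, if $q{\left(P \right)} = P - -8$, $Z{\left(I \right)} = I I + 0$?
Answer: $-960$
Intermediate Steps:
$Z{\left(I \right)} = I^{2}$ ($Z{\left(I \right)} = I^{2} + 0 = I^{2}$)
$q{\left(P \right)} = 8 + P$ ($q{\left(P \right)} = P + 8 = 8 + P$)
$3 Z{\left(4 \right)} q{\left(-28 \right)} = 3 \cdot 4^{2} \left(8 - 28\right) = 3 \cdot 16 \left(-20\right) = 48 \left(-20\right) = -960$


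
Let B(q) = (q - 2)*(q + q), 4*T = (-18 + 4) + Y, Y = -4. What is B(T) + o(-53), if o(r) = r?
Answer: 11/2 ≈ 5.5000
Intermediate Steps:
T = -9/2 (T = ((-18 + 4) - 4)/4 = (-14 - 4)/4 = (¼)*(-18) = -9/2 ≈ -4.5000)
B(q) = 2*q*(-2 + q) (B(q) = (-2 + q)*(2*q) = 2*q*(-2 + q))
B(T) + o(-53) = 2*(-9/2)*(-2 - 9/2) - 53 = 2*(-9/2)*(-13/2) - 53 = 117/2 - 53 = 11/2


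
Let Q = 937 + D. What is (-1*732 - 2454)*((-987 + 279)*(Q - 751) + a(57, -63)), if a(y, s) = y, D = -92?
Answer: 211853070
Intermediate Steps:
Q = 845 (Q = 937 - 92 = 845)
(-1*732 - 2454)*((-987 + 279)*(Q - 751) + a(57, -63)) = (-1*732 - 2454)*((-987 + 279)*(845 - 751) + 57) = (-732 - 2454)*(-708*94 + 57) = -3186*(-66552 + 57) = -3186*(-66495) = 211853070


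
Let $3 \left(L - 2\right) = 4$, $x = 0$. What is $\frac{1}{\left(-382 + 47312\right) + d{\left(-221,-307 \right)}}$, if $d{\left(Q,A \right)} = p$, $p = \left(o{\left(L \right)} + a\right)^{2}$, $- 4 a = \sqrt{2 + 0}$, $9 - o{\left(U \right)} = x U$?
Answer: $\frac{1002904}{47147644443} + \frac{32 \sqrt{2}}{15715881481} \approx 2.1274 \cdot 10^{-5}$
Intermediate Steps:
$L = \frac{10}{3}$ ($L = 2 + \frac{1}{3} \cdot 4 = 2 + \frac{4}{3} = \frac{10}{3} \approx 3.3333$)
$o{\left(U \right)} = 9$ ($o{\left(U \right)} = 9 - 0 U = 9 - 0 = 9 + 0 = 9$)
$a = - \frac{\sqrt{2}}{4}$ ($a = - \frac{\sqrt{2 + 0}}{4} = - \frac{\sqrt{2}}{4} \approx -0.35355$)
$p = \left(9 - \frac{\sqrt{2}}{4}\right)^{2} \approx 74.761$
$d{\left(Q,A \right)} = \frac{\left(36 - \sqrt{2}\right)^{2}}{16}$
$\frac{1}{\left(-382 + 47312\right) + d{\left(-221,-307 \right)}} = \frac{1}{\left(-382 + 47312\right) + \frac{\left(36 - \sqrt{2}\right)^{2}}{16}} = \frac{1}{46930 + \frac{\left(36 - \sqrt{2}\right)^{2}}{16}}$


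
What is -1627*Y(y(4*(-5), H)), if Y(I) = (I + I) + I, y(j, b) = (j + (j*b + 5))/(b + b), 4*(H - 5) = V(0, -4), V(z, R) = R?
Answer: 463695/8 ≈ 57962.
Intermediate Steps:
H = 4 (H = 5 + (1/4)*(-4) = 5 - 1 = 4)
y(j, b) = (5 + j + b*j)/(2*b) (y(j, b) = (j + (b*j + 5))/((2*b)) = (j + (5 + b*j))*(1/(2*b)) = (5 + j + b*j)*(1/(2*b)) = (5 + j + b*j)/(2*b))
Y(I) = 3*I (Y(I) = 2*I + I = 3*I)
-1627*Y(y(4*(-5), H)) = -4881*(1/2)*(5 + 4*(-5) + 4*(4*(-5)))/4 = -4881*(1/2)*(1/4)*(5 - 20 + 4*(-20)) = -4881*(1/2)*(1/4)*(5 - 20 - 80) = -4881*(1/2)*(1/4)*(-95) = -4881*(-95)/8 = -1627*(-285/8) = 463695/8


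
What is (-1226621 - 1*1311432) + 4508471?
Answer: 1970418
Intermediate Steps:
(-1226621 - 1*1311432) + 4508471 = (-1226621 - 1311432) + 4508471 = -2538053 + 4508471 = 1970418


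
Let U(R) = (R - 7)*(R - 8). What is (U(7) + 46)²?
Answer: 2116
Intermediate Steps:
U(R) = (-8 + R)*(-7 + R) (U(R) = (-7 + R)*(-8 + R) = (-8 + R)*(-7 + R))
(U(7) + 46)² = ((56 + 7² - 15*7) + 46)² = ((56 + 49 - 105) + 46)² = (0 + 46)² = 46² = 2116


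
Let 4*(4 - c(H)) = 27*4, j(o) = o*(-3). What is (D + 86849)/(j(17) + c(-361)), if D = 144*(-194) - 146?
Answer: -58767/74 ≈ -794.15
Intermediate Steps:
j(o) = -3*o
c(H) = -23 (c(H) = 4 - 27*4/4 = 4 - ¼*108 = 4 - 27 = -23)
D = -28082 (D = -27936 - 146 = -28082)
(D + 86849)/(j(17) + c(-361)) = (-28082 + 86849)/(-3*17 - 23) = 58767/(-51 - 23) = 58767/(-74) = 58767*(-1/74) = -58767/74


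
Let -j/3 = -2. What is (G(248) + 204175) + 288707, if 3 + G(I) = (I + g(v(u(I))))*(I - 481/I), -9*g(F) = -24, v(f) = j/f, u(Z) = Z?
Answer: 17191303/31 ≈ 5.5456e+5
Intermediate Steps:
j = 6 (j = -3*(-2) = 6)
v(f) = 6/f
g(F) = 8/3 (g(F) = -⅑*(-24) = 8/3)
G(I) = -3 + (8/3 + I)*(I - 481/I) (G(I) = -3 + (I + 8/3)*(I - 481/I) = -3 + (8/3 + I)*(I - 481/I))
(G(248) + 204175) + 288707 = ((-484 + 248² - 3848/3/248 + (8/3)*248) + 204175) + 288707 = ((-484 + 61504 - 3848/3*1/248 + 1984/3) + 204175) + 288707 = ((-484 + 61504 - 481/93 + 1984/3) + 204175) + 288707 = (1911961/31 + 204175) + 288707 = 8241386/31 + 288707 = 17191303/31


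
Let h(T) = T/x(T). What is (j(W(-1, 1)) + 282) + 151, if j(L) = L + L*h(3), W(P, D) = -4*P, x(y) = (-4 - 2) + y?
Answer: 433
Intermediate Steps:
x(y) = -6 + y
h(T) = T/(-6 + T)
j(L) = 0 (j(L) = L + L*(3/(-6 + 3)) = L + L*(3/(-3)) = L + L*(3*(-⅓)) = L + L*(-1) = L - L = 0)
(j(W(-1, 1)) + 282) + 151 = (0 + 282) + 151 = 282 + 151 = 433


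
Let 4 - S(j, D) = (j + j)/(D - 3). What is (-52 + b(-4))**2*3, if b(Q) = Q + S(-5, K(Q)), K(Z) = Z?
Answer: 419628/49 ≈ 8563.8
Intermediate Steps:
S(j, D) = 4 - 2*j/(-3 + D) (S(j, D) = 4 - (j + j)/(D - 3) = 4 - 2*j/(-3 + D))
b(Q) = Q + 2*(-1 + 2*Q)/(-3 + Q) (b(Q) = Q + 2*(-6 - 1*(-5) + 2*Q)/(-3 + Q) = Q + 2*(-6 + 5 + 2*Q)/(-3 + Q) = Q + 2*(-1 + 2*Q)/(-3 + Q))
(-52 + b(-4))**2*3 = (-52 + (-2 - 4 + (-4)**2)/(-3 - 4))**2*3 = (-52 + (-2 - 4 + 16)/(-7))**2*3 = (-52 - 1/7*10)**2*3 = (-52 - 10/7)**2*3 = (-374/7)**2*3 = (139876/49)*3 = 419628/49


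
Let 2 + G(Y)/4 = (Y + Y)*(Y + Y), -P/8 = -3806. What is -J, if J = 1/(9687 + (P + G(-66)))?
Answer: -1/109823 ≈ -9.1056e-6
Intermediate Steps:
P = 30448 (P = -8*(-3806) = 30448)
G(Y) = -8 + 16*Y² (G(Y) = -8 + 4*((Y + Y)*(Y + Y)) = -8 + 4*((2*Y)*(2*Y)) = -8 + 4*(4*Y²) = -8 + 16*Y²)
J = 1/109823 (J = 1/(9687 + (30448 + (-8 + 16*(-66)²))) = 1/(9687 + (30448 + (-8 + 16*4356))) = 1/(9687 + (30448 + (-8 + 69696))) = 1/(9687 + (30448 + 69688)) = 1/(9687 + 100136) = 1/109823 ≈ 9.1056e-6)
-J = -1*1/109823 = -1/109823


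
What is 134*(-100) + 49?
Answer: -13351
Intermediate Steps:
134*(-100) + 49 = -13400 + 49 = -13351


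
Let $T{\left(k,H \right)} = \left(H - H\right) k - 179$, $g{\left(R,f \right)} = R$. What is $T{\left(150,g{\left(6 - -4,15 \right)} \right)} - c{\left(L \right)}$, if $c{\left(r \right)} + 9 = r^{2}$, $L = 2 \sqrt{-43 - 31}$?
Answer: $126$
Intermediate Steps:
$T{\left(k,H \right)} = -179$ ($T{\left(k,H \right)} = 0 k - 179 = 0 - 179 = -179$)
$L = 2 i \sqrt{74}$ ($L = 2 \sqrt{-74} = 2 i \sqrt{74} \approx 17.205 i$)
$c{\left(r \right)} = -9 + r^{2}$
$T{\left(150,g{\left(6 - -4,15 \right)} \right)} - c{\left(L \right)} = -179 - \left(-9 + \left(2 i \sqrt{74}\right)^{2}\right) = -179 - \left(-9 - 296\right) = -179 - -305 = -179 + 305 = 126$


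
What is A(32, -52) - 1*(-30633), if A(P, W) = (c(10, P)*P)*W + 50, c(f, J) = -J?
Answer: 83931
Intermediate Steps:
A(P, W) = 50 - W*P**2 (A(P, W) = ((-P)*P)*W + 50 = (-P**2)*W + 50 = -W*P**2 + 50 = 50 - W*P**2)
A(32, -52) - 1*(-30633) = (50 - 1*(-52)*32**2) - 1*(-30633) = (50 - 1*(-52)*1024) + 30633 = (50 + 53248) + 30633 = 53298 + 30633 = 83931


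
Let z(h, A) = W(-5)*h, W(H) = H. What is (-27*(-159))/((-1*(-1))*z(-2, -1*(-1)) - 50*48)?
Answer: -4293/2390 ≈ -1.7962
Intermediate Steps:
z(h, A) = -5*h
(-27*(-159))/((-1*(-1))*z(-2, -1*(-1)) - 50*48) = (-27*(-159))/((-1*(-1))*(-5*(-2)) - 50*48) = 4293/(1*10 - 2400) = 4293/(10 - 2400) = 4293/(-2390) = 4293*(-1/2390) = -4293/2390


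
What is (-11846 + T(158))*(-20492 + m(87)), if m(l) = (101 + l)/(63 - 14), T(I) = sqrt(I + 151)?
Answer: 11892436320/49 - 1003920*sqrt(309)/49 ≈ 2.4234e+8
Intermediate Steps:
T(I) = sqrt(151 + I)
m(l) = 101/49 + l/49 (m(l) = (101 + l)/49 = (101 + l)*(1/49) = 101/49 + l/49)
(-11846 + T(158))*(-20492 + m(87)) = (-11846 + sqrt(151 + 158))*(-20492 + (101/49 + (1/49)*87)) = (-11846 + sqrt(309))*(-20492 + (101/49 + 87/49)) = (-11846 + sqrt(309))*(-20492 + 188/49) = (-11846 + sqrt(309))*(-1003920/49) = 11892436320/49 - 1003920*sqrt(309)/49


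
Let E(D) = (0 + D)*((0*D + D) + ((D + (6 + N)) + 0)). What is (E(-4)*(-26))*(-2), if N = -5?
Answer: 1456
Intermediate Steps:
E(D) = D*(1 + 2*D) (E(D) = (0 + D)*((0*D + D) + ((D + (6 - 5)) + 0)) = D*((0 + D) + ((D + 1) + 0)) = D*(D + ((1 + D) + 0)) = D*(D + (1 + D)) = D*(1 + 2*D))
(E(-4)*(-26))*(-2) = (-4*(1 + 2*(-4))*(-26))*(-2) = (-4*(1 - 8)*(-26))*(-2) = (-4*(-7)*(-26))*(-2) = (28*(-26))*(-2) = -728*(-2) = 1456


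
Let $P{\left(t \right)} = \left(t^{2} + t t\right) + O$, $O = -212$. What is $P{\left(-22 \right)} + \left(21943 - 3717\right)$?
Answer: $18982$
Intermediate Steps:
$P{\left(t \right)} = -212 + 2 t^{2}$ ($P{\left(t \right)} = \left(t^{2} + t t\right) - 212 = \left(t^{2} + t^{2}\right) - 212 = 2 t^{2} - 212 = -212 + 2 t^{2}$)
$P{\left(-22 \right)} + \left(21943 - 3717\right) = \left(-212 + 2 \left(-22\right)^{2}\right) + \left(21943 - 3717\right) = \left(-212 + 2 \cdot 484\right) + 18226 = \left(-212 + 968\right) + 18226 = 756 + 18226 = 18982$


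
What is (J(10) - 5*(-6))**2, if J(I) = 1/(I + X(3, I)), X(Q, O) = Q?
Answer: 152881/169 ≈ 904.62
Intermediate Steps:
J(I) = 1/(3 + I) (J(I) = 1/(I + 3) = 1/(3 + I))
(J(10) - 5*(-6))**2 = (1/(3 + 10) - 5*(-6))**2 = (1/13 + 30)**2 = (391/13)**2 = 152881/169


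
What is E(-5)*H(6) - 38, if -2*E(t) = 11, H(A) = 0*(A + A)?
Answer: -38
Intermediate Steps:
H(A) = 0 (H(A) = 0*(2*A) = 0)
E(t) = -11/2 (E(t) = -½*11 = -11/2)
E(-5)*H(6) - 38 = -11/2*0 - 38 = 0 - 38 = -38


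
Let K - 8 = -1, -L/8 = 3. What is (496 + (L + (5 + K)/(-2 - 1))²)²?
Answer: 1638400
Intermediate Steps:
L = -24 (L = -8*3 = -24)
K = 7 (K = 8 - 1 = 7)
(496 + (L + (5 + K)/(-2 - 1))²)² = (496 + (-24 + (5 + 7)/(-2 - 1))²)² = (496 + (-24 + 12/(-3))²)² = (496 + (-24 + 12*(-⅓))²)² = (496 + (-24 - 4)²)² = (496 + (-28)²)² = (496 + 784)² = 1280² = 1638400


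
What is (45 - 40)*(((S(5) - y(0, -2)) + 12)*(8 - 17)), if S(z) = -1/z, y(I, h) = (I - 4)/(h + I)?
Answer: -441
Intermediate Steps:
y(I, h) = (-4 + I)/(I + h)
(45 - 40)*(((S(5) - y(0, -2)) + 12)*(8 - 17)) = (45 - 40)*(((-1/5 - (-4 + 0)/(0 - 2)) + 12)*(8 - 17)) = 5*(((-1*1/5 - (-4)/(-2)) + 12)*(-9)) = 5*(((-1/5 - (-1)*(-4)/2) + 12)*(-9)) = 5*(((-1/5 - 1*2) + 12)*(-9)) = 5*(((-1/5 - 2) + 12)*(-9)) = 5*((-11/5 + 12)*(-9)) = 5*((49/5)*(-9)) = 5*(-441/5) = -441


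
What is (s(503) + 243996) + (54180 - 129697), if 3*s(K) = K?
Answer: 505940/3 ≈ 1.6865e+5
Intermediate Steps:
s(K) = K/3
(s(503) + 243996) + (54180 - 129697) = ((⅓)*503 + 243996) + (54180 - 129697) = (503/3 + 243996) - 75517 = 732491/3 - 75517 = 505940/3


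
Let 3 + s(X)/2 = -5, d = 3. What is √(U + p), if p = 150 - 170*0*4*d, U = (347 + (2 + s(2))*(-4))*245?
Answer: √98885 ≈ 314.46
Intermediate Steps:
s(X) = -16 (s(X) = -6 + 2*(-5) = -6 - 10 = -16)
U = 98735 (U = (347 + (2 - 16)*(-4))*245 = (347 - 14*(-4))*245 = (347 + 56)*245 = 403*245 = 98735)
p = 150 (p = 150 - 170*0*4*3 = 150 - 0*3 = 150 - 170*0 = 150 + 0 = 150)
√(U + p) = √(98735 + 150) = √98885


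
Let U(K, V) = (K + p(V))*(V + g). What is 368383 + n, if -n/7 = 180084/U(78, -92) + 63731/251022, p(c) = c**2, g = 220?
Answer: 12638265107368531/34307678784 ≈ 3.6838e+5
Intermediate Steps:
U(K, V) = (220 + V)*(K + V**2) (U(K, V) = (K + V**2)*(V + 220) = (K + V**2)*(220 + V) = (220 + V)*(K + V**2))
n = -100526117741/34307678784 (n = -7*(180084/((-92)**3 + 220*78 + 220*(-92)**2 + 78*(-92)) + 63731/251022) = -7*(180084/(-778688 + 17160 + 220*8464 - 7176) + 63731*(1/251022)) = -7*(180084/(-778688 + 17160 + 1862080 - 7176) + 63731/251022) = -7*(180084/1093376 + 63731/251022) = -7*(180084*(1/1093376) + 63731/251022) = -7*(45021/273344 + 63731/251022) = -7*14360873963/34307678784 = -100526117741/34307678784 ≈ -2.9301)
368383 + n = 368383 - 100526117741/34307678784 = 12638265107368531/34307678784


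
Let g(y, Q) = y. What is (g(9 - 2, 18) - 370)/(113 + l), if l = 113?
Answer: -363/226 ≈ -1.6062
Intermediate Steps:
(g(9 - 2, 18) - 370)/(113 + l) = ((9 - 2) - 370)/(113 + 113) = (7 - 370)/226 = -363*1/226 = -363/226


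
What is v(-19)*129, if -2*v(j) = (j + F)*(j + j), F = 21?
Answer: 4902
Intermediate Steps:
v(j) = -j*(21 + j) (v(j) = -(j + 21)*(j + j)/2 = -(21 + j)*2*j/2 = -j*(21 + j))
v(-19)*129 = -1*(-19)*(21 - 19)*129 = -1*(-19)*2*129 = 38*129 = 4902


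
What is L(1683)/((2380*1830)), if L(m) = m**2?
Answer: 55539/85400 ≈ 0.65034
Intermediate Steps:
L(1683)/((2380*1830)) = 1683**2/((2380*1830)) = 2832489/4355400 = 2832489*(1/4355400) = 55539/85400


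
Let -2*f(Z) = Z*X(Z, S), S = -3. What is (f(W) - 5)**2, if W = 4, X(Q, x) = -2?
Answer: 1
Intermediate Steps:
f(Z) = Z (f(Z) = -Z*(-2)/2 = -(-1)*Z = Z)
(f(W) - 5)**2 = (4 - 5)**2 = (-1)**2 = 1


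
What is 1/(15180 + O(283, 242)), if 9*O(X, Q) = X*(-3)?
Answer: 3/45257 ≈ 6.6288e-5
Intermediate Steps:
O(X, Q) = -X/3 (O(X, Q) = (X*(-3))/9 = (-3*X)/9 = -X/3)
1/(15180 + O(283, 242)) = 1/(15180 - ⅓*283) = 1/(15180 - 283/3) = 1/(45257/3) = 3/45257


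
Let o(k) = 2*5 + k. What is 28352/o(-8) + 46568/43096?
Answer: 76371933/5387 ≈ 14177.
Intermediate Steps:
o(k) = 10 + k
28352/o(-8) + 46568/43096 = 28352/(10 - 8) + 46568/43096 = 28352/2 + 46568*(1/43096) = 28352*(½) + 5821/5387 = 14176 + 5821/5387 = 76371933/5387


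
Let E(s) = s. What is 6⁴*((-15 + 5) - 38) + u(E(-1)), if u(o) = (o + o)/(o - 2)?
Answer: -186622/3 ≈ -62207.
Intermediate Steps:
u(o) = 2*o/(-2 + o) (u(o) = (2*o)/(-2 + o) = 2*o/(-2 + o))
6⁴*((-15 + 5) - 38) + u(E(-1)) = 6⁴*((-15 + 5) - 38) + 2*(-1)/(-2 - 1) = 1296*(-10 - 38) + 2*(-1)/(-3) = 1296*(-48) + 2*(-1)*(-⅓) = -62208 + ⅔ = -186622/3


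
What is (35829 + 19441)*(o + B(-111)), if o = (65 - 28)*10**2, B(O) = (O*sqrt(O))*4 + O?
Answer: 198364030 - 24539880*I*sqrt(111) ≈ 1.9836e+8 - 2.5854e+8*I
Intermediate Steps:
B(O) = O + 4*O**(3/2) (B(O) = O**(3/2)*4 + O = 4*O**(3/2) + O = O + 4*O**(3/2))
o = 3700 (o = 37*100 = 3700)
(35829 + 19441)*(o + B(-111)) = (35829 + 19441)*(3700 + (-111 + 4*(-111)**(3/2))) = 55270*(3700 + (-111 + 4*(-111*I*sqrt(111)))) = 55270*(3700 + (-111 - 444*I*sqrt(111))) = 55270*(3589 - 444*I*sqrt(111)) = 198364030 - 24539880*I*sqrt(111)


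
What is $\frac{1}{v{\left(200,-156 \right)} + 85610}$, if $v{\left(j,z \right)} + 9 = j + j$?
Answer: $\frac{1}{86001} \approx 1.1628 \cdot 10^{-5}$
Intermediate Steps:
$v{\left(j,z \right)} = -9 + 2 j$ ($v{\left(j,z \right)} = -9 + \left(j + j\right) = -9 + 2 j$)
$\frac{1}{v{\left(200,-156 \right)} + 85610} = \frac{1}{\left(-9 + 2 \cdot 200\right) + 85610} = \frac{1}{\left(-9 + 400\right) + 85610} = \frac{1}{391 + 85610} = \frac{1}{86001}$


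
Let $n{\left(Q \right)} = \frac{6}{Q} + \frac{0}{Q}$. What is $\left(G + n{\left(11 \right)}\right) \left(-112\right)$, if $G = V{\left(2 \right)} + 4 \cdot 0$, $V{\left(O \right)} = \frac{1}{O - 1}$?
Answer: $- \frac{1904}{11} \approx -173.09$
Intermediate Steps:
$n{\left(Q \right)} = \frac{6}{Q}$ ($n{\left(Q \right)} = \frac{6}{Q} + 0 = \frac{6}{Q}$)
$V{\left(O \right)} = \frac{1}{-1 + O}$
$G = 1$ ($G = \frac{1}{-1 + 2} + 4 \cdot 0 = 1^{-1} + 0 = 1 + 0 = 1$)
$\left(G + n{\left(11 \right)}\right) \left(-112\right) = \left(1 + \frac{6}{11}\right) \left(-112\right) = \frac{17}{11} \left(-112\right) = - \frac{1904}{11}$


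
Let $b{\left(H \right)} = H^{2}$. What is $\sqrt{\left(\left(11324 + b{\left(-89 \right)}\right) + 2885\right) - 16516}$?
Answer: $\sqrt{5614} \approx 74.927$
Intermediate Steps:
$\sqrt{\left(\left(11324 + b{\left(-89 \right)}\right) + 2885\right) - 16516} = \sqrt{\left(\left(11324 + \left(-89\right)^{2}\right) + 2885\right) - 16516} = \sqrt{\left(\left(11324 + 7921\right) + 2885\right) - 16516} = \sqrt{\left(19245 + 2885\right) - 16516} = \sqrt{22130 - 16516} = \sqrt{5614}$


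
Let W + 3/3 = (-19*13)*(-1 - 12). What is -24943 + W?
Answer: -21733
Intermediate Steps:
W = 3210 (W = -1 + (-19*13)*(-1 - 12) = -1 - 247*(-13) = -1 + 3211 = 3210)
-24943 + W = -24943 + 3210 = -21733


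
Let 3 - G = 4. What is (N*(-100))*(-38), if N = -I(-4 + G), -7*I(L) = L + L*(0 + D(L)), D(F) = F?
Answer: 76000/7 ≈ 10857.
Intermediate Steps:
G = -1 (G = 3 - 1*4 = 3 - 4 = -1)
I(L) = -L/7 - L²/7 (I(L) = -(L + L*(0 + L))/7 = -(L + L*L)/7 = -(L + L²)/7 = -L/7 - L²/7)
N = 20/7 (N = -(-1)*(-4 - 1)*(1 + (-4 - 1))/7 = -(-1)*(-5)*(1 - 5)/7 = -(-1)*(-5)*(-4)/7 = -1*(-20/7) = 20/7 ≈ 2.8571)
(N*(-100))*(-38) = ((20/7)*(-100))*(-38) = -2000/7*(-38) = 76000/7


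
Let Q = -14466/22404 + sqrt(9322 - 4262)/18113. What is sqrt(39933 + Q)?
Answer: sqrt(182664569356764806306 + 505090278856*sqrt(1265))/67633942 ≈ 199.83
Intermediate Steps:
Q = -2411/3734 + 2*sqrt(1265)/18113 (Q = -14466*1/22404 + sqrt(5060)*(1/18113) = -2411/3734 + (2*sqrt(1265))*(1/18113) = -2411/3734 + 2*sqrt(1265)/18113 ≈ -0.64176)
sqrt(39933 + Q) = sqrt(39933 + (-2411/3734 + 2*sqrt(1265)/18113)) = sqrt(149107411/3734 + 2*sqrt(1265)/18113)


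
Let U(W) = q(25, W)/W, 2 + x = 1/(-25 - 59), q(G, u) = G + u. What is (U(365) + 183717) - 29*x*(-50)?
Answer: 554335273/3066 ≈ 1.8080e+5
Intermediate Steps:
x = -169/84 (x = -2 + 1/(-25 - 59) = -2 + 1/(-84) = -2 - 1/84 = -169/84 ≈ -2.0119)
U(W) = (25 + W)/W
(U(365) + 183717) - 29*x*(-50) = ((25 + 365)/365 + 183717) - 29*(-169/84)*(-50) = ((1/365)*390 + 183717) + (4901/84)*(-50) = (78/73 + 183717) - 122525/42 = 13411419/73 - 122525/42 = 554335273/3066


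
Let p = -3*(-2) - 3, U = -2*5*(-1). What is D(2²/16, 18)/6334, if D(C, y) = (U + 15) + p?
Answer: 14/3167 ≈ 0.0044206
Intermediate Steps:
U = 10 (U = -10*(-1) = 10)
p = 3 (p = 6 - 3 = 3)
D(C, y) = 28 (D(C, y) = (10 + 15) + 3 = 25 + 3 = 28)
D(2²/16, 18)/6334 = 28/6334 = 28*(1/6334) = 14/3167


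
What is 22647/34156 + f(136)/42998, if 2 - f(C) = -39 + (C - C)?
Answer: 487588051/734319844 ≈ 0.66400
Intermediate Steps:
f(C) = 41 (f(C) = 2 - (-39 + (C - C)) = 2 - (-39 + 0) = 2 - 1*(-39) = 2 + 39 = 41)
22647/34156 + f(136)/42998 = 22647/34156 + 41/42998 = 487588051/734319844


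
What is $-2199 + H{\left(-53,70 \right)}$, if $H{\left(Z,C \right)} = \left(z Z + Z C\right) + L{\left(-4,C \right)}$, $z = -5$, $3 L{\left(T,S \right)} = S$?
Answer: $- \frac{16862}{3} \approx -5620.7$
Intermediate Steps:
$L{\left(T,S \right)} = \frac{S}{3}$
$H{\left(Z,C \right)} = - 5 Z + \frac{C}{3} + C Z$ ($H{\left(Z,C \right)} = \left(- 5 Z + Z C\right) + \frac{C}{3} = \left(- 5 Z + C Z\right) + \frac{C}{3} = - 5 Z + \frac{C}{3} + C Z$)
$-2199 + H{\left(-53,70 \right)} = -2199 + \left(\left(-5\right) \left(-53\right) + \frac{1}{3} \cdot 70 + 70 \left(-53\right)\right) = -2199 + \left(265 + \frac{70}{3} - 3710\right) = -2199 - \frac{10265}{3} = - \frac{16862}{3}$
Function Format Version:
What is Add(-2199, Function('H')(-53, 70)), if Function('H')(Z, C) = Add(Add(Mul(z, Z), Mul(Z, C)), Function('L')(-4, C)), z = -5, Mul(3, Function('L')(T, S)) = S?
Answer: Rational(-16862, 3) ≈ -5620.7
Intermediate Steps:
Function('L')(T, S) = Mul(Rational(1, 3), S)
Function('H')(Z, C) = Add(Mul(-5, Z), Mul(Rational(1, 3), C), Mul(C, Z)) (Function('H')(Z, C) = Add(Add(Mul(-5, Z), Mul(Z, C)), Mul(Rational(1, 3), C)) = Add(Add(Mul(-5, Z), Mul(C, Z)), Mul(Rational(1, 3), C)) = Add(Mul(-5, Z), Mul(Rational(1, 3), C), Mul(C, Z)))
Add(-2199, Function('H')(-53, 70)) = Add(-2199, Add(Mul(-5, -53), Mul(Rational(1, 3), 70), Mul(70, -53))) = Add(-2199, Add(265, Rational(70, 3), -3710)) = Add(-2199, Rational(-10265, 3)) = Rational(-16862, 3)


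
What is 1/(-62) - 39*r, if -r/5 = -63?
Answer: -761671/62 ≈ -12285.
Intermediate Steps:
r = 315 (r = -5*(-63) = 315)
1/(-62) - 39*r = 1/(-62) - 39*315 = -1/62 - 12285 = -761671/62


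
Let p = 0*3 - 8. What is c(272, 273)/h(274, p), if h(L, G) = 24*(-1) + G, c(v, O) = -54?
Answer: 27/16 ≈ 1.6875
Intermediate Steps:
p = -8 (p = 0 - 8 = -8)
h(L, G) = -24 + G
c(272, 273)/h(274, p) = -54/(-24 - 8) = -54/(-32) = -54*(-1/32) = 27/16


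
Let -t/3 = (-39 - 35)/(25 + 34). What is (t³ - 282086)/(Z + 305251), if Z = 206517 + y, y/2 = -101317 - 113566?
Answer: -28961799773/8420744379 ≈ -3.4393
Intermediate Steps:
y = -429766 (y = 2*(-101317 - 113566) = 2*(-214883) = -429766)
t = 222/59 (t = -3*(-39 - 35)/(25 + 34) = -(-222)/59 = -3*(-74/59) = 222/59 ≈ 3.7627)
Z = -223249 (Z = 206517 - 429766 = -223249)
(t³ - 282086)/(Z + 305251) = ((222/59)³ - 282086)/(-223249 + 305251) = (10941048/205379 - 282086)/82002 = -57923599546/205379*1/82002 = -28961799773/8420744379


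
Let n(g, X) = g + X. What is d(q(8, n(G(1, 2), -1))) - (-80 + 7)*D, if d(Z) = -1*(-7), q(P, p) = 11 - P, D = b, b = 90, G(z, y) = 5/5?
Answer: 6577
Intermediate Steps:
G(z, y) = 1 (G(z, y) = 5*(⅕) = 1)
n(g, X) = X + g
D = 90
d(Z) = 7
d(q(8, n(G(1, 2), -1))) - (-80 + 7)*D = 7 - (-80 + 7)*90 = 7 - (-73)*90 = 7 - 1*(-6570) = 7 + 6570 = 6577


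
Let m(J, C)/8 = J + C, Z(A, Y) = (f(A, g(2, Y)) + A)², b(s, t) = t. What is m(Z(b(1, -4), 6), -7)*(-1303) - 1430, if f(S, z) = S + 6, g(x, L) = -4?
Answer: 29842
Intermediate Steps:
f(S, z) = 6 + S
Z(A, Y) = (6 + 2*A)² (Z(A, Y) = ((6 + A) + A)² = (6 + 2*A)²)
m(J, C) = 8*C + 8*J (m(J, C) = 8*(J + C) = 8*(C + J) = 8*C + 8*J)
m(Z(b(1, -4), 6), -7)*(-1303) - 1430 = (8*(-7) + 8*(4*(3 - 4)²))*(-1303) - 1430 = (-56 + 8*(4*(-1)²))*(-1303) - 1430 = (-56 + 8*(4*1))*(-1303) - 1430 = (-56 + 8*4)*(-1303) - 1430 = (-56 + 32)*(-1303) - 1430 = -24*(-1303) - 1430 = 31272 - 1430 = 29842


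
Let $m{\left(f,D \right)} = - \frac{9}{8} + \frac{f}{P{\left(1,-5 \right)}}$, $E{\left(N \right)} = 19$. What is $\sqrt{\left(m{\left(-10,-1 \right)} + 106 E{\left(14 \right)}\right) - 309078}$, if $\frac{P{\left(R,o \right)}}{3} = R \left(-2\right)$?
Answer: $\frac{i \sqrt{44217138}}{12} \approx 554.13 i$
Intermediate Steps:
$P{\left(R,o \right)} = - 6 R$ ($P{\left(R,o \right)} = 3 R \left(-2\right) = 3 \left(- 2 R\right) = - 6 R$)
$m{\left(f,D \right)} = - \frac{9}{8} - \frac{f}{6}$ ($m{\left(f,D \right)} = - \frac{9}{8} + \frac{f}{\left(-6\right) 1} = \left(-9\right) \frac{1}{8} + \frac{f}{-6} = - \frac{9}{8} + f \left(- \frac{1}{6}\right) = - \frac{9}{8} - \frac{f}{6}$)
$\sqrt{\left(m{\left(-10,-1 \right)} + 106 E{\left(14 \right)}\right) - 309078} = \sqrt{\left(\left(- \frac{9}{8} - - \frac{5}{3}\right) + 106 \cdot 19\right) - 309078} = \sqrt{\left(\left(- \frac{9}{8} + \frac{5}{3}\right) + 2014\right) - 309078} = \sqrt{\left(\frac{13}{24} + 2014\right) - 309078} = \sqrt{\frac{48349}{24} - 309078} = \sqrt{- \frac{7369523}{24}} = \frac{i \sqrt{44217138}}{12}$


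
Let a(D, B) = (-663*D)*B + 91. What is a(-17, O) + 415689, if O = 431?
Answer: 5273581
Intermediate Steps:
a(D, B) = 91 - 663*B*D (a(D, B) = -663*B*D + 91 = 91 - 663*B*D)
a(-17, O) + 415689 = (91 - 663*431*(-17)) + 415689 = (91 + 4857801) + 415689 = 4857892 + 415689 = 5273581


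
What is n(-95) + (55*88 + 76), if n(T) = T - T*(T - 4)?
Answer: -4584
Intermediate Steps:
n(T) = T - T*(-4 + T)
n(-95) + (55*88 + 76) = -95*(5 - 1*(-95)) + (55*88 + 76) = -95*(5 + 95) + (4840 + 76) = -95*100 + 4916 = -9500 + 4916 = -4584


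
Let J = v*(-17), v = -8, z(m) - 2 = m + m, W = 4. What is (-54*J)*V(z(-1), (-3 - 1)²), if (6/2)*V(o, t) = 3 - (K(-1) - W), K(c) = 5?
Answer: -4896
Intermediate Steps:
z(m) = 2 + 2*m (z(m) = 2 + (m + m) = 2 + 2*m)
V(o, t) = ⅔ (V(o, t) = (3 - (5 - 1*4))/3 = (3 - (5 - 4))/3 = (3 - 1*1)/3 = (3 - 1)/3 = (⅓)*2 = ⅔)
J = 136 (J = -8*(-17) = 136)
(-54*J)*V(z(-1), (-3 - 1)²) = -54*136*(⅔) = -7344*⅔ = -4896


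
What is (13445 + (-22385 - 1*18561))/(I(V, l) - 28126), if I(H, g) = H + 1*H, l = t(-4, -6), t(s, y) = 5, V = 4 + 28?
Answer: 9167/9354 ≈ 0.98001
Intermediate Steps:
V = 32
l = 5
I(H, g) = 2*H (I(H, g) = H + H = 2*H)
(13445 + (-22385 - 1*18561))/(I(V, l) - 28126) = (13445 + (-22385 - 1*18561))/(2*32 - 28126) = (13445 + (-22385 - 18561))/(64 - 28126) = (13445 - 40946)/(-28062) = -27501*(-1/28062) = 9167/9354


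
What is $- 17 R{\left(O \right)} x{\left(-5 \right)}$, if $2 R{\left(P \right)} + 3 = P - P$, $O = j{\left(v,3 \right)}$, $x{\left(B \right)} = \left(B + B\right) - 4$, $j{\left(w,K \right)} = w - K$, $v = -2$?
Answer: $-357$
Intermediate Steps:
$x{\left(B \right)} = -4 + 2 B$ ($x{\left(B \right)} = 2 B - 4 = -4 + 2 B$)
$O = -5$ ($O = -2 - 3 = -5$)
$R{\left(P \right)} = - \frac{3}{2}$ ($R{\left(P \right)} = - \frac{3}{2} + \frac{P - P}{2} = - \frac{3}{2} + \frac{1}{2} \cdot 0 = - \frac{3}{2} + 0 = - \frac{3}{2}$)
$- 17 R{\left(O \right)} x{\left(-5 \right)} = \left(-17\right) \left(- \frac{3}{2}\right) \left(-4 + 2 \left(-5\right)\right) = \frac{51 \left(-4 - 10\right)}{2} = \frac{51}{2} \left(-14\right) = -357$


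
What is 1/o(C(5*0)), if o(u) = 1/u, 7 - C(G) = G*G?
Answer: 7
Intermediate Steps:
C(G) = 7 - G² (C(G) = 7 - G*G = 7 - G²)
1/o(C(5*0)) = 1/(1/(7 - (5*0)²)) = 1/(1/(7 - 1*0²)) = 1/(1/(7 - 1*0)) = 1/(1/(7 + 0)) = 1/(1/7) = 1/(⅐) = 7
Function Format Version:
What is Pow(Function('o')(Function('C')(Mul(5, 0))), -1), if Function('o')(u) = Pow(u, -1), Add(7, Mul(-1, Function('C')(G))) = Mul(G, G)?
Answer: 7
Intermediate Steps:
Function('C')(G) = Add(7, Mul(-1, Pow(G, 2))) (Function('C')(G) = Add(7, Mul(-1, Mul(G, G))) = Add(7, Mul(-1, Pow(G, 2))))
Pow(Function('o')(Function('C')(Mul(5, 0))), -1) = Pow(Pow(Add(7, Mul(-1, Pow(Mul(5, 0), 2))), -1), -1) = Pow(Pow(Add(7, Mul(-1, Pow(0, 2))), -1), -1) = Pow(Pow(Add(7, Mul(-1, 0)), -1), -1) = Pow(Pow(Add(7, 0), -1), -1) = Pow(Pow(7, -1), -1) = Pow(Rational(1, 7), -1) = 7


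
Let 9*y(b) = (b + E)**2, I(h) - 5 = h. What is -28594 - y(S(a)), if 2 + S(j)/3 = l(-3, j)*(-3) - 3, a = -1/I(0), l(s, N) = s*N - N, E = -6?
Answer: -717059/25 ≈ -28682.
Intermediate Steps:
I(h) = 5 + h
l(s, N) = -N + N*s (l(s, N) = N*s - N = -N + N*s)
a = -1/5 (a = -1/(5 + 0) = -1/5 ≈ -0.20000)
S(j) = -15 + 36*j (S(j) = -6 + 3*((j*(-1 - 3))*(-3) - 3) = -6 + 3*((j*(-4))*(-3) - 3) = -6 + 3*(-4*j*(-3) - 3) = -6 + 3*(12*j - 3) = -6 + 3*(-3 + 12*j) = -6 + (-9 + 36*j) = -15 + 36*j)
y(b) = (-6 + b)**2/9 (y(b) = (b - 6)**2/9 = (-6 + b)**2/9)
-28594 - y(S(a)) = -28594 - (-6 + (-15 + 36*(-1/5)))**2/9 = -28594 - (-6 + (-15 - 36/5))**2/9 = -28594 - (-6 - 111/5)**2/9 = -28594 - (-141/5)**2/9 = -28594 - 19881/(9*25) = -28594 - 1*2209/25 = -28594 - 2209/25 = -717059/25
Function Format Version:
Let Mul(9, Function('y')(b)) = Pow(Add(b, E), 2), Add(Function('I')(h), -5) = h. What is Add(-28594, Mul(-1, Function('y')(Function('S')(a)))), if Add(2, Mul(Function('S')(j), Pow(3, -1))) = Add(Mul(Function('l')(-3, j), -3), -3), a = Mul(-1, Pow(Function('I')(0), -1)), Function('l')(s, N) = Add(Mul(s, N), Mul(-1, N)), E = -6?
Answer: Rational(-717059, 25) ≈ -28682.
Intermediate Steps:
Function('I')(h) = Add(5, h)
Function('l')(s, N) = Add(Mul(-1, N), Mul(N, s)) (Function('l')(s, N) = Add(Mul(N, s), Mul(-1, N)) = Add(Mul(-1, N), Mul(N, s)))
a = Rational(-1, 5) (a = Mul(-1, Pow(Add(5, 0), -1)) = Mul(-1, Pow(5, -1)) = Mul(-1, Rational(1, 5)) = Rational(-1, 5) ≈ -0.20000)
Function('S')(j) = Add(-15, Mul(36, j)) (Function('S')(j) = Add(-6, Mul(3, Add(Mul(Mul(j, Add(-1, -3)), -3), -3))) = Add(-6, Mul(3, Add(Mul(Mul(j, -4), -3), -3))) = Add(-6, Mul(3, Add(Mul(Mul(-4, j), -3), -3))) = Add(-6, Mul(3, Add(Mul(12, j), -3))) = Add(-6, Mul(3, Add(-3, Mul(12, j)))) = Add(-6, Add(-9, Mul(36, j))) = Add(-15, Mul(36, j)))
Function('y')(b) = Mul(Rational(1, 9), Pow(Add(-6, b), 2)) (Function('y')(b) = Mul(Rational(1, 9), Pow(Add(b, -6), 2)) = Mul(Rational(1, 9), Pow(Add(-6, b), 2)))
Add(-28594, Mul(-1, Function('y')(Function('S')(a)))) = Add(-28594, Mul(-1, Mul(Rational(1, 9), Pow(Add(-6, Add(-15, Mul(36, Rational(-1, 5)))), 2)))) = Add(-28594, Mul(-1, Mul(Rational(1, 9), Pow(Add(-6, Add(-15, Rational(-36, 5))), 2)))) = Add(-28594, Mul(-1, Mul(Rational(1, 9), Pow(Add(-6, Rational(-111, 5)), 2)))) = Add(-28594, Mul(-1, Mul(Rational(1, 9), Pow(Rational(-141, 5), 2)))) = Add(-28594, Mul(-1, Mul(Rational(1, 9), Rational(19881, 25)))) = Add(-28594, Mul(-1, Rational(2209, 25))) = Add(-28594, Rational(-2209, 25)) = Rational(-717059, 25)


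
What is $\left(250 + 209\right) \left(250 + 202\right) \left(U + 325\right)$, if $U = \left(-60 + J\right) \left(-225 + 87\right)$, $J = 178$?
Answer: $-3310981812$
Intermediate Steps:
$U = -16284$ ($U = \left(-60 + 178\right) \left(-225 + 87\right) = 118 \left(-138\right) = -16284$)
$\left(250 + 209\right) \left(250 + 202\right) \left(U + 325\right) = \left(250 + 209\right) \left(250 + 202\right) \left(-16284 + 325\right) = 459 \cdot 452 \left(-15959\right) = 207468 \left(-15959\right) = -3310981812$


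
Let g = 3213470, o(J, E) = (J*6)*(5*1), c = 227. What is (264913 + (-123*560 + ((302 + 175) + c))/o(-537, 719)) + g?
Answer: 28018409153/8055 ≈ 3.4784e+6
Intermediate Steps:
o(J, E) = 30*J (o(J, E) = (6*J)*5 = 30*J)
(264913 + (-123*560 + ((302 + 175) + c))/o(-537, 719)) + g = (264913 + (-123*560 + ((302 + 175) + 227))/((30*(-537)))) + 3213470 = (264913 + (-68880 + (477 + 227))/(-16110)) + 3213470 = (264913 + (-68880 + 704)*(-1/16110)) + 3213470 = (264913 - 68176*(-1/16110)) + 3213470 = (264913 + 34088/8055) + 3213470 = 2133908303/8055 + 3213470 = 28018409153/8055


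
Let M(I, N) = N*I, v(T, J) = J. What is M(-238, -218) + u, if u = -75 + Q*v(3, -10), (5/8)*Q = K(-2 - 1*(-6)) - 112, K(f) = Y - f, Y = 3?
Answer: 53617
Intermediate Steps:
M(I, N) = I*N
K(f) = 3 - f
Q = -904/5 (Q = 8*((3 - (-2 - 1*(-6))) - 112)/5 = 8*((3 - (-2 + 6)) - 112)/5 = 8*((3 - 1*4) - 112)/5 = 8*((3 - 4) - 112)/5 = 8*(-1 - 112)/5 = (8/5)*(-113) = -904/5 ≈ -180.80)
u = 1733 (u = -75 - 904/5*(-10) = -75 + 1808 = 1733)
M(-238, -218) + u = -238*(-218) + 1733 = 51884 + 1733 = 53617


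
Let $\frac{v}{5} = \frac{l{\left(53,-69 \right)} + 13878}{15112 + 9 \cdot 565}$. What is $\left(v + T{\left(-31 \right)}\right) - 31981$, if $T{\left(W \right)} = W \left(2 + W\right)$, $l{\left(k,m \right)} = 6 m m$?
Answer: $- \frac{627550934}{20197} \approx -31072.0$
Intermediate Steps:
$l{\left(k,m \right)} = 6 m^{2}$
$v = \frac{212220}{20197}$ ($v = 5 \frac{6 \left(-69\right)^{2} + 13878}{15112 + 9 \cdot 565} = 5 \frac{6 \cdot 4761 + 13878}{15112 + 5085} = 5 \frac{28566 + 13878}{20197} = 5 \cdot 42444 \cdot \frac{1}{20197} = 5 \cdot \frac{42444}{20197} = \frac{212220}{20197} \approx 10.508$)
$\left(v + T{\left(-31 \right)}\right) - 31981 = \left(\frac{212220}{20197} - 31 \left(2 - 31\right)\right) - 31981 = \left(\frac{212220}{20197} - -899\right) - 31981 = \left(\frac{212220}{20197} + 899\right) - 31981 = \frac{18369323}{20197} - 31981 = - \frac{627550934}{20197}$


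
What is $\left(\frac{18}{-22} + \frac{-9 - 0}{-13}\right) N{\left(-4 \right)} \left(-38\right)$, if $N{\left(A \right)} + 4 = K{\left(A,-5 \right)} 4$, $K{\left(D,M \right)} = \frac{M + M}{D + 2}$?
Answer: $\frac{10944}{143} \approx 76.531$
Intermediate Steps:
$K{\left(D,M \right)} = \frac{2 M}{2 + D}$
$N{\left(A \right)} = -4 - \frac{40}{2 + A}$ ($N{\left(A \right)} = -4 + 2 \left(-5\right) \frac{1}{2 + A} 4 = -4 + - \frac{10}{2 + A} 4 = -4 - \frac{40}{2 + A}$)
$\left(\frac{18}{-22} + \frac{-9 - 0}{-13}\right) N{\left(-4 \right)} \left(-38\right) = \left(\frac{18}{-22} + \frac{-9 - 0}{-13}\right) \frac{4 \left(-12 - -4\right)}{2 - 4} \left(-38\right) = \left(18 \left(- \frac{1}{22}\right) + \left(-9 + 0\right) \left(- \frac{1}{13}\right)\right) \frac{4 \left(-12 + 4\right)}{-2} \left(-38\right) = \left(- \frac{9}{11} - - \frac{9}{13}\right) 4 \left(- \frac{1}{2}\right) \left(-8\right) \left(-38\right) = \left(- \frac{9}{11} + \frac{9}{13}\right) 16 \left(-38\right) = \left(- \frac{18}{143}\right) 16 \left(-38\right) = \left(- \frac{288}{143}\right) \left(-38\right) = \frac{10944}{143}$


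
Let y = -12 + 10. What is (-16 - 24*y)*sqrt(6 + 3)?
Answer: 96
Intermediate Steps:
y = -2
(-16 - 24*y)*sqrt(6 + 3) = (-16 - 24*(-2))*sqrt(6 + 3) = (-16 + 48)*sqrt(9) = 32*3 = 96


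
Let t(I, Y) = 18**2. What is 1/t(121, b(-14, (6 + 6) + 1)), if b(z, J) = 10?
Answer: 1/324 ≈ 0.0030864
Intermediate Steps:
t(I, Y) = 324
1/t(121, b(-14, (6 + 6) + 1)) = 1/324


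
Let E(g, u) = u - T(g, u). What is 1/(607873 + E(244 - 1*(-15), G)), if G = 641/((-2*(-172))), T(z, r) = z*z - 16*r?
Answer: 344/186043345 ≈ 1.8490e-6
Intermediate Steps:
T(z, r) = z² - 16*r
G = 641/344 ≈ 1.8634
E(g, u) = -g² + 17*u (E(g, u) = u - (g² - 16*u) = u + (-g² + 16*u) = -g² + 17*u)
1/(607873 + E(244 - 1*(-15), G)) = 1/(607873 + (-(244 - 1*(-15))² + 17*(641/344))) = 1/(607873 + (-(244 + 15)² + 10897/344)) = 1/(607873 + (-1*259² + 10897/344)) = 1/(607873 + (-1*67081 + 10897/344)) = 1/(607873 + (-67081 + 10897/344)) = 1/(607873 - 23064967/344) = 1/(186043345/344) = 344/186043345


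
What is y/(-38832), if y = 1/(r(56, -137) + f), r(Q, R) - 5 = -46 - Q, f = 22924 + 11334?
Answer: -1/1326539952 ≈ -7.5384e-10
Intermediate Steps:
f = 34258
r(Q, R) = -41 - Q (r(Q, R) = 5 + (-46 - Q) = -41 - Q)
y = 1/34161 (y = 1/((-41 - 1*56) + 34258) = 1/((-41 - 56) + 34258) = 1/(-97 + 34258) = 1/34161 ≈ 2.9273e-5)
y/(-38832) = (1/34161)/(-38832) = (1/34161)*(-1/38832) = -1/1326539952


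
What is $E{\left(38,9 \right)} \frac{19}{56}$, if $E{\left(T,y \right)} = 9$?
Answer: $\frac{171}{56} \approx 3.0536$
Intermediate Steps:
$E{\left(38,9 \right)} \frac{19}{56} = 9 \cdot \frac{19}{56} = \frac{171}{56}$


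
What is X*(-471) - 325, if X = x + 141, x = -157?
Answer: 7211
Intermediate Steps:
X = -16 (X = -157 + 141 = -16)
X*(-471) - 325 = -16*(-471) - 325 = 7536 - 325 = 7211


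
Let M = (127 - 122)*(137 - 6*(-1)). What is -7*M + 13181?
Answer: 8176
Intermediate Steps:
M = 715 (M = 5*(137 + 6) = 5*143 = 715)
-7*M + 13181 = -7*715 + 13181 = -5005 + 13181 = 8176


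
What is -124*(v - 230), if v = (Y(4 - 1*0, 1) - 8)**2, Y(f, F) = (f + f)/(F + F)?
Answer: 26536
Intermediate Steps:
Y(f, F) = f/F (Y(f, F) = (2*f)/((2*F)) = (2*f)*(1/(2*F)) = f/F)
v = 16 (v = ((4 - 1*0)/1 - 8)**2 = ((4 + 0)*1 - 8)**2 = (4*1 - 8)**2 = (4 - 8)**2 = (-4)**2 = 16)
-124*(v - 230) = -124*(16 - 230) = -124*(-214) = 26536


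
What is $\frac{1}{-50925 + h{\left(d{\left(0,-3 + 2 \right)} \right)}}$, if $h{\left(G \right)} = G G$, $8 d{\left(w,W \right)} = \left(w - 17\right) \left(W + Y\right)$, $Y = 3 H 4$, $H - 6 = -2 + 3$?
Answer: $- \frac{64}{1268279} \approx -5.0462 \cdot 10^{-5}$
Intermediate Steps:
$H = 7$ ($H = 6 + \left(-2 + 3\right) = 6 + 1 = 7$)
$Y = 84$ ($Y = 3 \cdot 7 \cdot 4 = 21 \cdot 4 = 84$)
$d{\left(w,W \right)} = \frac{\left(-17 + w\right) \left(84 + W\right)}{8}$ ($d{\left(w,W \right)} = \frac{\left(w - 17\right) \left(W + 84\right)}{8} = \frac{\left(-17 + w\right) \left(84 + W\right)}{8}$)
$h{\left(G \right)} = G^{2}$
$\frac{1}{-50925 + h{\left(d{\left(0,-3 + 2 \right)} \right)}} = \frac{1}{-50925 + \left(- \frac{357}{2} - \frac{17 \left(-3 + 2\right)}{8} + \frac{21}{2} \cdot 0 + \frac{1}{8} \left(-3 + 2\right) 0\right)^{2}} = \frac{1}{-50925 + \left(- \frac{357}{2} - - \frac{17}{8} + 0 + \frac{1}{8} \left(-1\right) 0\right)^{2}} = \frac{1}{-50925 + \left(- \frac{357}{2} + \frac{17}{8} + 0 + 0\right)^{2}} = \frac{1}{-50925 + \left(- \frac{1411}{8}\right)^{2}} = \frac{1}{-50925 + \frac{1990921}{64}} = \frac{1}{- \frac{1268279}{64}} = - \frac{64}{1268279}$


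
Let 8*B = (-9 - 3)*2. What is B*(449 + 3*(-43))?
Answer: -960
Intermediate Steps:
B = -3 (B = ((-9 - 3)*2)/8 = (-12*2)/8 = (⅛)*(-24) = -3)
B*(449 + 3*(-43)) = -3*(449 + 3*(-43)) = -3*(449 - 129) = -3*320 = -960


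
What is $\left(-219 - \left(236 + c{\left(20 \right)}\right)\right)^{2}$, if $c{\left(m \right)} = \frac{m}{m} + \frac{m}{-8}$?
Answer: $\frac{822649}{4} \approx 2.0566 \cdot 10^{5}$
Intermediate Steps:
$c{\left(m \right)} = 1 - \frac{m}{8}$ ($c{\left(m \right)} = 1 + m \left(- \frac{1}{8}\right) = 1 - \frac{m}{8}$)
$\left(-219 - \left(236 + c{\left(20 \right)}\right)\right)^{2} = \left(-219 - \left(237 - \frac{5}{2}\right)\right)^{2} = \left(-219 - \frac{469}{2}\right)^{2} = \left(- \frac{907}{2}\right)^{2} = \frac{822649}{4}$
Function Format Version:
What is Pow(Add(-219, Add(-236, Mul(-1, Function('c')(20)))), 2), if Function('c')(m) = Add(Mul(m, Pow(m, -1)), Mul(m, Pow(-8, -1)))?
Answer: Rational(822649, 4) ≈ 2.0566e+5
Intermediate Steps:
Function('c')(m) = Add(1, Mul(Rational(-1, 8), m)) (Function('c')(m) = Add(1, Mul(m, Rational(-1, 8))) = Add(1, Mul(Rational(-1, 8), m)))
Pow(Add(-219, Add(-236, Mul(-1, Function('c')(20)))), 2) = Pow(Add(-219, Add(-236, Mul(-1, Add(1, Mul(Rational(-1, 8), 20))))), 2) = Pow(Add(-219, Add(-236, Mul(-1, Add(1, Rational(-5, 2))))), 2) = Pow(Add(-219, Add(-236, Mul(-1, Rational(-3, 2)))), 2) = Pow(Add(-219, Add(-236, Rational(3, 2))), 2) = Pow(Add(-219, Rational(-469, 2)), 2) = Pow(Rational(-907, 2), 2) = Rational(822649, 4)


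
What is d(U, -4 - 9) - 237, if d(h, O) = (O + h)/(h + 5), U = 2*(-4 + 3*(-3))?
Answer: -1646/7 ≈ -235.14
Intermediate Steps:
U = -26 (U = 2*(-4 - 9) = 2*(-13) = -26)
d(h, O) = (O + h)/(5 + h)
d(U, -4 - 9) - 237 = ((-4 - 9) - 26)/(5 - 26) - 237 = (-13 - 26)/(-21) - 237 = -1/21*(-39) - 237 = 13/7 - 237 = -1646/7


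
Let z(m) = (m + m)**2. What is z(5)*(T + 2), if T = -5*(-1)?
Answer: 700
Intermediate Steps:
z(m) = 4*m**2 (z(m) = (2*m)**2 = 4*m**2)
T = 5
z(5)*(T + 2) = (4*5**2)*(5 + 2) = (4*25)*7 = 100*7 = 700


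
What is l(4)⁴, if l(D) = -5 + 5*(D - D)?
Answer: 625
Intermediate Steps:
l(D) = -5 (l(D) = -5 + 5*0 = -5 + 0 = -5)
l(4)⁴ = (-5)⁴ = 625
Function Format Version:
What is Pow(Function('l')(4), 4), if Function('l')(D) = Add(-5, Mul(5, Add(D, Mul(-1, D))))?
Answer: 625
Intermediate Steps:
Function('l')(D) = -5 (Function('l')(D) = Add(-5, Mul(5, 0)) = Add(-5, 0) = -5)
Pow(Function('l')(4), 4) = Pow(-5, 4) = 625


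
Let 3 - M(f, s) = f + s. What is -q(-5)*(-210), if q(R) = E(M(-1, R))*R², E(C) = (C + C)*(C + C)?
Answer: 1701000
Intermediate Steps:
M(f, s) = 3 - f - s (M(f, s) = 3 - (f + s) = 3 + (-f - s) = 3 - f - s)
E(C) = 4*C² (E(C) = (2*C)*(2*C) = 4*C²)
q(R) = 4*R²*(4 - R)² (q(R) = (4*(3 - 1*(-1) - R)²)*R² = (4*(3 + 1 - R)²)*R² = (4*(4 - R)²)*R² = 4*R²*(4 - R)²)
-q(-5)*(-210) = -4*(-5)²*(-4 - 5)²*(-210) = -4*25*(-9)²*(-210) = -4*25*81*(-210) = -1*8100*(-210) = -8100*(-210) = 1701000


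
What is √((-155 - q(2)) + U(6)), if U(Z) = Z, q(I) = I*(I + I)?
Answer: I*√157 ≈ 12.53*I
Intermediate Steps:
q(I) = 2*I² (q(I) = I*(2*I) = 2*I²)
√((-155 - q(2)) + U(6)) = √((-155 - 2*2²) + 6) = √((-155 - 2*4) + 6) = √((-155 - 1*8) + 6) = √((-155 - 8) + 6) = √(-163 + 6) = √(-157) = I*√157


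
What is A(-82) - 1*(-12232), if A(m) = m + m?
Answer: 12068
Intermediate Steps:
A(m) = 2*m
A(-82) - 1*(-12232) = 2*(-82) - 1*(-12232) = -164 + 12232 = 12068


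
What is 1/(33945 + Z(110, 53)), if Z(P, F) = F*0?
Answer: 1/33945 ≈ 2.9459e-5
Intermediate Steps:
Z(P, F) = 0
1/(33945 + Z(110, 53)) = 1/(33945 + 0) = 1/33945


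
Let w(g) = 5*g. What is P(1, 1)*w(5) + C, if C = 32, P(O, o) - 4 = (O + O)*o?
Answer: 182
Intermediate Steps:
P(O, o) = 4 + 2*O*o (P(O, o) = 4 + (O + O)*o = 4 + (2*O)*o = 4 + 2*O*o)
P(1, 1)*w(5) + C = (4 + 2*1*1)*(5*5) + 32 = (4 + 2)*25 + 32 = 6*25 + 32 = 150 + 32 = 182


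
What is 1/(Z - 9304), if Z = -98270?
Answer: -1/107574 ≈ -9.2959e-6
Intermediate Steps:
1/(Z - 9304) = 1/(-98270 - 9304) = 1/(-107574) = -1/107574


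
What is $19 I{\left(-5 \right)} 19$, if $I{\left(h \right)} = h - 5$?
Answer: $-3610$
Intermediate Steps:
$I{\left(h \right)} = -5 + h$ ($I{\left(h \right)} = h - 5 = -5 + h$)
$19 I{\left(-5 \right)} 19 = 19 \left(-5 - 5\right) 19 = 19 \left(-10\right) 19 = \left(-190\right) 19 = -3610$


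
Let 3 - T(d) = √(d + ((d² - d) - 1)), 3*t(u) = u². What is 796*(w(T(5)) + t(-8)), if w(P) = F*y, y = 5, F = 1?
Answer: 62884/3 ≈ 20961.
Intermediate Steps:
t(u) = u²/3
T(d) = 3 - √(-1 + d²) (T(d) = 3 - √(d + ((d² - d) - 1)) = 3 - √(d + (-1 + d² - d)) = 3 - √(-1 + d²))
w(P) = 5 (w(P) = 1*5 = 5)
796*(w(T(5)) + t(-8)) = 796*(5 + (⅓)*(-8)²) = 796*(5 + (⅓)*64) = 796*(5 + 64/3) = 796*(79/3) = 62884/3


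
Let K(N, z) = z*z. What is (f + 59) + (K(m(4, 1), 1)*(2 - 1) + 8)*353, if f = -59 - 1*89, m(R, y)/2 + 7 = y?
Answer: 3088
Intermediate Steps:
m(R, y) = -14 + 2*y
f = -148 (f = -59 - 89 = -148)
K(N, z) = z²
(f + 59) + (K(m(4, 1), 1)*(2 - 1) + 8)*353 = (-148 + 59) + (1²*(2 - 1) + 8)*353 = -89 + (1*1 + 8)*353 = -89 + (1 + 8)*353 = -89 + 9*353 = -89 + 3177 = 3088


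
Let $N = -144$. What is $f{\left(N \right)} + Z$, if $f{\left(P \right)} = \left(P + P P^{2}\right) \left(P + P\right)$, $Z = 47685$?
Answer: $860052549$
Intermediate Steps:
$f{\left(P \right)} = 2 P \left(P + P^{3}\right)$ ($f{\left(P \right)} = \left(P + P^{3}\right) 2 P = 2 P \left(P + P^{3}\right)$)
$f{\left(N \right)} + Z = 2 \left(-144\right)^{2} \left(1 + \left(-144\right)^{2}\right) + 47685 = 2 \cdot 20736 \left(1 + 20736\right) + 47685 = 2 \cdot 20736 \cdot 20737 + 47685 = 860004864 + 47685 = 860052549$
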